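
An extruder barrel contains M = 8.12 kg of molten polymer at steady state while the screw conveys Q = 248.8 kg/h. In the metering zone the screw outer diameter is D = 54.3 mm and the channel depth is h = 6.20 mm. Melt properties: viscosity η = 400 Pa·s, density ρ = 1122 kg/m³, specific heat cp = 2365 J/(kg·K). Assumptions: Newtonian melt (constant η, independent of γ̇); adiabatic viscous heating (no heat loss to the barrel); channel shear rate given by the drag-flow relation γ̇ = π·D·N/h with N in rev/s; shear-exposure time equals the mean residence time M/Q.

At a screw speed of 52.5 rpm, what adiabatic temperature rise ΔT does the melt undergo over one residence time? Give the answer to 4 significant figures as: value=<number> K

value=10.27 K

Convert throughput: Q = 248.8 kg/h = 248.8/3600 = 0.0691111 kg/s
t_res = M / Q_s = 8.12 ÷ 0.0691111 = 117.492 s
Geometry in metres: D = 54.3 mm → 0.0543 m, h = 6.20 mm → 0.0062 m; screw speed N = 52.5 rpm = 0.875 rev/s
γ̇ = π D N / h = (π)(0.0543)(0.875) / 0.0062 = 24.075 s⁻¹
ΔT = η·γ̇²·t_res/(ρ·cp) = [400 × 24.075² × 117.492] / [1122 × 2365] = 10.2654 K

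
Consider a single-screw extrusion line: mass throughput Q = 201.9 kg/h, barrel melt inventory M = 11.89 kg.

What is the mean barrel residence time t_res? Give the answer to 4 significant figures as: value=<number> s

Q_s = Q / 3600 = 201.9 / 3600 = 0.0560833 kg/s
Mean residence time: t_res = M/Q_s = 11.89 kg / 0.0560833 kg/s = 212.006 s

value=212.0 s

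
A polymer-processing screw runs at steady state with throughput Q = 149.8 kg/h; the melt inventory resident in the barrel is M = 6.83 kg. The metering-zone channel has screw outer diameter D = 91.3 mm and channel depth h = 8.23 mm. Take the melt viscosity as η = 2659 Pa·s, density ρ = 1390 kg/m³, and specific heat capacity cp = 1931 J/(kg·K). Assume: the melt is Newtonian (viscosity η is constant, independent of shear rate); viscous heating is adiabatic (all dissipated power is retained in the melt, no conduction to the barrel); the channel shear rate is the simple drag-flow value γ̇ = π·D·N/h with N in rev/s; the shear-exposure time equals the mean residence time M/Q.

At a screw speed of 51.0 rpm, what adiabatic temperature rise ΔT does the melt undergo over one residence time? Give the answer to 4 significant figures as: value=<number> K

value=142.7 K

Convert throughput: Q = 149.8 kg/h = 149.8/3600 = 0.0416111 kg/s
t_res = M / Q_s = 6.83 ÷ 0.0416111 = 164.139 s
D = 91.3 mm = 0.0913 m;  h = 8.23 mm = 0.00823 m;  N = 51.0 rpm / 60 = 0.85 rev/s
Shear rate: γ̇ = πDN/h = π·0.0913·0.85/0.00823 = 29.6237 s⁻¹
ΔT = η·γ̇²·t_res/(ρ·cp) = [2659 × 29.6237² × 164.139] / [1390 × 1931] = 142.696 K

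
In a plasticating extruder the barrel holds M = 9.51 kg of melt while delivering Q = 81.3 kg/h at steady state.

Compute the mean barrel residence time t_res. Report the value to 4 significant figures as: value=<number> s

Convert throughput: Q = 81.3 kg/h = 81.3/3600 = 0.0225833 kg/s
Mean residence time: t_res = M/Q_s = 9.51 kg / 0.0225833 kg/s = 421.107 s

value=421.1 s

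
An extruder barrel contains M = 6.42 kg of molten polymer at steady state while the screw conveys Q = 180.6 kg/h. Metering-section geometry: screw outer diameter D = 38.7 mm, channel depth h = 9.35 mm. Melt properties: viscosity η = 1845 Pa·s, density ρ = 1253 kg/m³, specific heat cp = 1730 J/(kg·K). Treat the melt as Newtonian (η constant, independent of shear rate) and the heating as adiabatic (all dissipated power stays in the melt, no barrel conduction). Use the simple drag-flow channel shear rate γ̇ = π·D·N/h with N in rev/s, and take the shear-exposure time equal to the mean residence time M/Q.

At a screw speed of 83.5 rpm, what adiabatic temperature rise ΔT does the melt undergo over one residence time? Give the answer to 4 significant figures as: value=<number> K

Throughput in SI: Q_s = 180.6 kg/h ÷ 3600 s/h = 0.0501667 kg/s
t_res = M / Q_s = 6.42 ÷ 0.0501667 = 127.973 s
Geometry in metres: D = 38.7 mm → 0.0387 m, h = 9.35 mm → 0.00935 m; screw speed N = 83.5 rpm = 1.39167 rev/s
γ̇ = π·D·N / h = π · 0.0387 · 1.39167 / 0.00935 = 18.0961 s⁻¹
ΔT = η·γ̇²·t_res / (ρ·cp) = 1845 · (18.0961)² · 127.973 / (1253 · 1730) = 35.6687 K

value=35.67 K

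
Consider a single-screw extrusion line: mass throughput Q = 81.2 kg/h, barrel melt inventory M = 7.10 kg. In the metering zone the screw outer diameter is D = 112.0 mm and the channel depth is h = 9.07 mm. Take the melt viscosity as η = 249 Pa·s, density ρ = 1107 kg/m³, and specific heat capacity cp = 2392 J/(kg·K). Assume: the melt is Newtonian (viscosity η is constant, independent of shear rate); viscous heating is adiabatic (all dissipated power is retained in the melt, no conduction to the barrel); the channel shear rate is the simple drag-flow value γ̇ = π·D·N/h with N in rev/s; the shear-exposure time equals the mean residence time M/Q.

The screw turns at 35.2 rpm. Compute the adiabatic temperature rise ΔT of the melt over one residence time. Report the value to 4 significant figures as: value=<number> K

value=15.33 K

Q_s = Q / 3600 = 81.2 / 3600 = 0.0225556 kg/s
Mean residence time: t_res = M/Q_s = 7.10 kg / 0.0225556 kg/s = 314.778 s
Convert to SI: D = 0.112 m, h = 0.00907 m, N = 35.2/60 = 0.586667 rev/s
γ̇ = π·D·N / h = π · 0.112 · 0.586667 / 0.00907 = 22.7589 s⁻¹
ΔT = η·γ̇²·t_res/(ρ·cp) = [249 × 22.7589² × 314.778] / [1107 × 2392] = 15.332 K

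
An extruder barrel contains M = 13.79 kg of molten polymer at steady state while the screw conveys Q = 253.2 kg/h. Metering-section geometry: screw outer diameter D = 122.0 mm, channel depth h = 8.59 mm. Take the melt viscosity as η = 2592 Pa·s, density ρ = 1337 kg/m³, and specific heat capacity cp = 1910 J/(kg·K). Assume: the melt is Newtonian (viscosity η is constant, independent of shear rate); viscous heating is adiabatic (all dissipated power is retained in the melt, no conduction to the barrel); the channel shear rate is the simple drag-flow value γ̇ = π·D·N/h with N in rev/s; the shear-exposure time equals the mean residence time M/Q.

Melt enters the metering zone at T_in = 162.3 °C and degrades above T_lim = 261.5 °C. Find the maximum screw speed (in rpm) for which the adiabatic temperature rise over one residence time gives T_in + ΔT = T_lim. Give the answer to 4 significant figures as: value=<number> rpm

value=30.02 rpm

Convert throughput: Q = 253.2 kg/h = 253.2/3600 = 0.0703333 kg/s
t_res = M / Q_s = 13.79 / 0.0703333 = 196.066 s
D = 122.0 mm = 0.122 m;  h = 8.59 mm = 0.00859 m
Allowable rise: ΔT_a = T_lim − T_in = 261.5 − 162.3 = 99.2 K
γ̇_max² = ΔT_a·ρ·cp / (η·t_res) = [99.2 × 1337 × 1910] / [2592 × 196.066] = 498.469 s⁻²
Take the square root: γ̇_max = √(498.469) = 22.3264 s⁻¹
N_max = γ̇_max·h / (π·D) = 22.3264 · 0.00859 / (π · 0.122) = 0.500383 rev/s = 30.023 rpm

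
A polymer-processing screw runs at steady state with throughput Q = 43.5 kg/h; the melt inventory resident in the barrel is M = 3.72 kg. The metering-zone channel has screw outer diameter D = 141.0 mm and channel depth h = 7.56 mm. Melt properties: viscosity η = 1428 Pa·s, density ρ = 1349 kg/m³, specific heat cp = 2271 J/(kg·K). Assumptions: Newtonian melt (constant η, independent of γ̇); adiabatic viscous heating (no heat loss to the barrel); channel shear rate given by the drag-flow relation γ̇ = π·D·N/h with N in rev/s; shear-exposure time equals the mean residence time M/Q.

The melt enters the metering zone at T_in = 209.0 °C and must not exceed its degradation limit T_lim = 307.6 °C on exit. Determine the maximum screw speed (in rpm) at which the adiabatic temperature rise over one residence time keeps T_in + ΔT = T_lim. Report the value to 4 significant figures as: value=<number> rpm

Convert throughput: Q = 43.5 kg/h = 43.5/3600 = 0.0120833 kg/s
Mean residence time: t_res = M/Q_s = 3.72 kg / 0.0120833 kg/s = 307.862 s
D = 141.0 mm = 0.141 m;  h = 7.56 mm = 0.00756 m
ΔT_a = T_lim − T_in = 307.6 °C − 209.0 °C = 98.6 K
γ̇_max² = ΔT_a·ρ·cp / (η·t_res) = [98.6 × 1349 × 2271] / [1428 × 307.862] = 687.103 s⁻²
γ̇_max = sqrt(687.103) = 26.2126 s⁻¹
Solve γ̇ = πDN/h for N: N_max = γ̇_max·h/(π·D) = 26.2126 × 0.00756 / (π × 0.141) = 0.447367 rev/s = 26.842 rpm

value=26.84 rpm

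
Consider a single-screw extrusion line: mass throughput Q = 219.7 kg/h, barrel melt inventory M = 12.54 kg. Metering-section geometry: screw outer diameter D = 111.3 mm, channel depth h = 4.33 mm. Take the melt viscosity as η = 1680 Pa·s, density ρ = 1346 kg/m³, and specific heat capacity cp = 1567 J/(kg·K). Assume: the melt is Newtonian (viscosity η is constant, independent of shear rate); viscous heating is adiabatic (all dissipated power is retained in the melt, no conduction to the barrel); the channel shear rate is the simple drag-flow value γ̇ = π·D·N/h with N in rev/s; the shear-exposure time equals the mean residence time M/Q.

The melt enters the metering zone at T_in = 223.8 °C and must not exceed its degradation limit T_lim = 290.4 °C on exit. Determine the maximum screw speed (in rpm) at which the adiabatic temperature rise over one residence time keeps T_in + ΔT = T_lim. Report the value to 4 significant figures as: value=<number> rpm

value=14.99 rpm

Convert throughput: Q = 219.7 kg/h = 219.7/3600 = 0.0610278 kg/s
t_res = M / Q_s = 12.54 ÷ 0.0610278 = 205.48 s
Convert to metres: D = 0.1113 m, h = 0.00433 m
Allowable rise: ΔT_a = T_lim − T_in = 290.4 − 223.8 = 66.6 K
γ̇_max² = ΔT_a·ρ·cp/(η·t_res) = 66.6·1346·1567/(1680·205.48) = 406.92 s⁻²
γ̇_max = sqrt(406.92) = 20.1723 s⁻¹
N_max = γ̇_max h / (πD) = 20.1723·0.00433/(π·0.1113) = 0.249803 rev/s → ×60 = 14.9882 rpm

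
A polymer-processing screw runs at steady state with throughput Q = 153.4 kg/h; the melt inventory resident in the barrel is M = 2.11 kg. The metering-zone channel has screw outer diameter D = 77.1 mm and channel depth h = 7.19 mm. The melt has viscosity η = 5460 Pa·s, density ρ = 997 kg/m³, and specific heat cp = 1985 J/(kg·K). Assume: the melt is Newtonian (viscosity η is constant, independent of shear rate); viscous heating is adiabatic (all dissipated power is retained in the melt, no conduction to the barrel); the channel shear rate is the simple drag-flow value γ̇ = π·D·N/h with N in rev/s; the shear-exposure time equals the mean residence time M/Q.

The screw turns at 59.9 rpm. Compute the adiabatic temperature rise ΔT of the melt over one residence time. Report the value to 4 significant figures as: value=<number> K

value=154.5 K

Q_s = Q / 3600 = 153.4 / 3600 = 0.0426111 kg/s
t_res = M / Q_s = 2.11 ÷ 0.0426111 = 49.5176 s
Convert to SI: D = 0.0771 m, h = 0.00719 m, N = 59.9/60 = 0.998333 rev/s
Shear rate: γ̇ = πDN/h = π·0.0771·0.998333/0.00719 = 33.6319 s⁻¹
Adiabatic rise: ΔT = η γ̇² t_res / (ρ cp) = 5460·(33.6319)²·49.5176 / (997·1985) = 154.525 K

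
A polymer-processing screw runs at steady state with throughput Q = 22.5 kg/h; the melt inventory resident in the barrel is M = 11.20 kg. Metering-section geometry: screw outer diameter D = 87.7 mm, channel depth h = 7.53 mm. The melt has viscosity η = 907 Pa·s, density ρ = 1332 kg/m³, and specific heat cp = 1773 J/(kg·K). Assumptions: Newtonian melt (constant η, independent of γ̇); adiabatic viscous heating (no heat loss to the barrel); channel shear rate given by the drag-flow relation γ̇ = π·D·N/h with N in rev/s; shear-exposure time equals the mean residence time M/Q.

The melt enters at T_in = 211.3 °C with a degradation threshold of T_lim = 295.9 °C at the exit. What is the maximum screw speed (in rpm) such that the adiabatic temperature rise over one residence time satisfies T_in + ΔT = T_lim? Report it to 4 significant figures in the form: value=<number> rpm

Convert throughput: Q = 22.5 kg/h = 22.5/3600 = 0.00625 kg/s
t_res = M / Q_s = 11.20 / 0.00625 = 1792 s
Geometry in SI: D = 87.7 mm → 0.0877 m, h = 7.53 mm → 0.00753 m
ΔT_a = T_lim − T_in = 295.9 − 211.3 = 84.6 K
γ̇_max² = ΔT_a·ρ·cp / (η·t_res) = [84.6 × 1332 × 1773] / [907 × 1792] = 122.924 s⁻²
Take the square root: γ̇_max = √(122.924) = 11.0871 s⁻¹
N_max = γ̇_max h / (πD) = 11.0871·0.00753/(π·0.0877) = 0.303015 rev/s → ×60 = 18.1809 rpm

value=18.18 rpm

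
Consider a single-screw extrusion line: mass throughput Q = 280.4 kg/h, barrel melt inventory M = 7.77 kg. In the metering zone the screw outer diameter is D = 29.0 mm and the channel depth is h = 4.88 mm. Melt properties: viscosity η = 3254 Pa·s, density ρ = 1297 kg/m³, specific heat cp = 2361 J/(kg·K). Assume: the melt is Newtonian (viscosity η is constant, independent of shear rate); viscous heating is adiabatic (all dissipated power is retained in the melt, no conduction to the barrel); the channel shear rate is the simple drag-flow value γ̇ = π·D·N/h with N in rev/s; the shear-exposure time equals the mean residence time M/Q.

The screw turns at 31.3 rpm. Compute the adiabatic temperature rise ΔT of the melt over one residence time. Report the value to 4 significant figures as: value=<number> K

Convert throughput: Q = 280.4 kg/h = 280.4/3600 = 0.0778889 kg/s
t_res = M / Q_s = 7.77 / 0.0778889 = 99.7575 s
Geometry in metres: D = 29.0 mm → 0.029 m, h = 4.88 mm → 0.00488 m; screw speed N = 31.3 rpm = 0.521667 rev/s
γ̇ = π D N / h = (π)(0.029)(0.521667) / 0.00488 = 9.73915 s⁻¹
Adiabatic rise: ΔT = η γ̇² t_res / (ρ cp) = 3254·(9.73915)²·99.7575 / (1297·2361) = 10.0547 K

value=10.05 K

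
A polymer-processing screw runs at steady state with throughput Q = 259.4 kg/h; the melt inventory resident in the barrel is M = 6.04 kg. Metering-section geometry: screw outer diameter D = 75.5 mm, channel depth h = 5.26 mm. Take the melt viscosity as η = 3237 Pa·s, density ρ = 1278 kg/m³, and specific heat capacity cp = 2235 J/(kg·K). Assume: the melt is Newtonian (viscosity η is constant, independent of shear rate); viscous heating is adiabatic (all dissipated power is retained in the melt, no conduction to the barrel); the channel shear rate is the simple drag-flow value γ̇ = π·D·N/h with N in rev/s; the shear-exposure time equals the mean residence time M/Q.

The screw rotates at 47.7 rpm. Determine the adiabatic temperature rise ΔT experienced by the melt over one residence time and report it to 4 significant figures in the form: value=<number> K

Throughput in SI: Q_s = 259.4 kg/h ÷ 3600 s/h = 0.0720556 kg/s
Mean residence time: t_res = M/Q_s = 6.04 kg / 0.0720556 kg/s = 83.8242 s
D = 75.5 mm = 0.0755 m;  h = 5.26 mm = 0.00526 m;  N = 47.7 rpm / 60 = 0.795 rev/s
γ̇ = π D N / h = (π)(0.0755)(0.795) / 0.00526 = 35.8491 s⁻¹
ΔT = η·γ̇²·t_res/(ρ·cp) = [3237 × 35.8491² × 83.8242] / [1278 × 2235] = 122.084 K

value=122.1 K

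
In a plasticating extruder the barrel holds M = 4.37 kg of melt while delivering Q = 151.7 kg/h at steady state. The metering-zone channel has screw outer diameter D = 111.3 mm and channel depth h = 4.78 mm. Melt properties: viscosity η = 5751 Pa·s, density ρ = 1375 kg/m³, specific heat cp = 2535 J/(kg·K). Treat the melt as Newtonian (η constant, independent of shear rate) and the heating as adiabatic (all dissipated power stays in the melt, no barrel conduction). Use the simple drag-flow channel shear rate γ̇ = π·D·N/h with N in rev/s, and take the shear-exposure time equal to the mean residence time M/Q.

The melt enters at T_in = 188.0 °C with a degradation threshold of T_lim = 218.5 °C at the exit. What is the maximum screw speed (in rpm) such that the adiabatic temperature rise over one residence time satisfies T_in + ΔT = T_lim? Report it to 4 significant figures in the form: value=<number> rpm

value=10.95 rpm

Convert throughput: Q = 151.7 kg/h = 151.7/3600 = 0.0421389 kg/s
t_res = M / Q_s = 4.37 ÷ 0.0421389 = 103.705 s
Geometry in SI: D = 111.3 mm → 0.1113 m, h = 4.78 mm → 0.00478 m
ΔT_a = T_lim − T_in = 218.5 − 188.0 = 30.5 K
γ̇_max² = ΔT_a·ρ·cp/(η·t_res) = 30.5·1375·2535/(5751·103.705) = 178.254 s⁻²
γ̇_max = sqrt(178.254) = 13.3512 s⁻¹
N_max = γ̇_max·h / (π·D) = 13.3512 · 0.00478 / (π · 0.1113) = 0.182517 rev/s = 10.951 rpm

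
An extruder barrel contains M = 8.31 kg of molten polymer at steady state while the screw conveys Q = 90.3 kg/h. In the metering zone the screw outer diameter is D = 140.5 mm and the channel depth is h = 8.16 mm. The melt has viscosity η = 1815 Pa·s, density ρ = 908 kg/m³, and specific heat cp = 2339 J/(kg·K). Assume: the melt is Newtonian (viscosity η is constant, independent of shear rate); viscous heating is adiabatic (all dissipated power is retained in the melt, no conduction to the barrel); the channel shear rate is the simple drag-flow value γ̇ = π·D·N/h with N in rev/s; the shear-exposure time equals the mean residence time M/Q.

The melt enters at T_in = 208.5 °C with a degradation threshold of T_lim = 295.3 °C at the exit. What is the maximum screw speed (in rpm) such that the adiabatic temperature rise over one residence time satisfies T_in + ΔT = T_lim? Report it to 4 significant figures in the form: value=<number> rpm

Convert throughput: Q = 90.3 kg/h = 90.3/3600 = 0.0250833 kg/s
t_res = M / Q_s = 8.31 ÷ 0.0250833 = 331.296 s
Convert to metres: D = 0.1405 m, h = 0.00816 m
ΔT_a = T_lim − T_in = 295.3 °C − 208.5 °C = 86.8 K
Invert ΔT = ηγ̇²t_res/(ρcp) for γ̇: γ̇_max² = ΔT_a ρ cp / (η t_res) = 86.8·908·2339 / (1815·331.296) = 306.58 s⁻²
γ̇_max = sqrt(306.58) = 17.5094 s⁻¹
N_max = γ̇_max h / (πD) = 17.5094·0.00816/(π·0.1405) = 0.323695 rev/s → ×60 = 19.4217 rpm

value=19.42 rpm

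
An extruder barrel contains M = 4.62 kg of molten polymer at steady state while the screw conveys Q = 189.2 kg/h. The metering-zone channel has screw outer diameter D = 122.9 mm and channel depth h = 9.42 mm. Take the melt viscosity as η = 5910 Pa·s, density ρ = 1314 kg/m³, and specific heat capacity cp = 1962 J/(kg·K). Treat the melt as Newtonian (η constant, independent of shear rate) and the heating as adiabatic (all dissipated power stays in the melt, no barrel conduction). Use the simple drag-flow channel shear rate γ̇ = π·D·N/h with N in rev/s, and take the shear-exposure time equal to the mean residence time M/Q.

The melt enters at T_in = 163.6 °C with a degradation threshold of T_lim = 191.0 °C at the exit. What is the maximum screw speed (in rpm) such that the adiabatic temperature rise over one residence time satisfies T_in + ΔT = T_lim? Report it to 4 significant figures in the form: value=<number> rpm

value=17.07 rpm

Q_s = Q / 3600 = 189.2 / 3600 = 0.0525556 kg/s
Mean residence time: t_res = M/Q_s = 4.62 kg / 0.0525556 kg/s = 87.907 s
D = 122.9 mm = 0.1229 m;  h = 9.42 mm = 0.00942 m
Allowable rise: ΔT_a = T_lim − T_in = 191.0 − 163.6 = 27.4 K
γ̇_max² = ΔT_a·ρ·cp/(η·t_res) = 27.4·1314·1962/(5910·87.907) = 135.967 s⁻²
γ̇_max = √135.967 = 11.6605 s⁻¹
Solve γ̇ = πDN/h for N: N_max = γ̇_max·h/(π·D) = 11.6605 × 0.00942 / (π × 0.1229) = 0.284489 rev/s = 17.0694 rpm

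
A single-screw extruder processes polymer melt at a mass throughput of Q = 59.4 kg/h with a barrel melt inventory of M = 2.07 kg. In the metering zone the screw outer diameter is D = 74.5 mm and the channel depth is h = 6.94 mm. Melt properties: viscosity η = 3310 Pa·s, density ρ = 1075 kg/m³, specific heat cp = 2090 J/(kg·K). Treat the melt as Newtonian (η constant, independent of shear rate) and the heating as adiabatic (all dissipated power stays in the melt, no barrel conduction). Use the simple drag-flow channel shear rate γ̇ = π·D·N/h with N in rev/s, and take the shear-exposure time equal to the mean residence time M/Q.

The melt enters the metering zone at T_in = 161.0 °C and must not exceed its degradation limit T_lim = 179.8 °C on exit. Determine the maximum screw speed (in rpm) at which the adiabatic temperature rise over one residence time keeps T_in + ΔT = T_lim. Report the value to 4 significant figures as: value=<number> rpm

Convert throughput: Q = 59.4 kg/h = 59.4/3600 = 0.0165 kg/s
t_res = M / Q_s = 2.07 ÷ 0.0165 = 125.455 s
Geometry in SI: D = 74.5 mm → 0.0745 m, h = 6.94 mm → 0.00694 m
ΔT_a = T_lim − T_in = 179.8 − 161.0 = 18.8 K
γ̇_max² = ΔT_a·ρ·cp/(η·t_res) = 18.8·1075·2090/(3310·125.455) = 101.718 s⁻²
γ̇_max = sqrt(101.718) = 10.0855 s⁻¹
Solve γ̇ = πDN/h for N: N_max = γ̇_max·h/(π·D) = 10.0855 × 0.00694 / (π × 0.0745) = 0.299056 rev/s = 17.9434 rpm

value=17.94 rpm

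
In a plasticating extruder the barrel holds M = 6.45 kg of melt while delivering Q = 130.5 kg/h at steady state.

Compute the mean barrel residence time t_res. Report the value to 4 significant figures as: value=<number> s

value=177.9 s

Q_s = Q / 3600 = 130.5 / 3600 = 0.03625 kg/s
Mean residence time: t_res = M/Q_s = 6.45 kg / 0.03625 kg/s = 177.931 s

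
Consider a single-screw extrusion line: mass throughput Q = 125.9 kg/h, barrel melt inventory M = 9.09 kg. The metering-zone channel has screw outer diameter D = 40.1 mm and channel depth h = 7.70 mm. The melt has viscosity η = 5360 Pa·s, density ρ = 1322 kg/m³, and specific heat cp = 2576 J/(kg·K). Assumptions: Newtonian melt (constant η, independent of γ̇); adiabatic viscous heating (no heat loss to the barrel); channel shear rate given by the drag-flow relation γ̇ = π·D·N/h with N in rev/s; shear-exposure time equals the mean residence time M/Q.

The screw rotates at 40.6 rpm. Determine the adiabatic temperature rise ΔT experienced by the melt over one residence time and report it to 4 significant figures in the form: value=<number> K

Convert throughput: Q = 125.9 kg/h = 125.9/3600 = 0.0349722 kg/s
t_res = M / Q_s = 9.09 / 0.0349722 = 259.921 s
D = 40.1 mm = 0.0401 m;  h = 7.70 mm = 0.0077 m;  N = 40.6 rpm / 60 = 0.676667 rev/s
γ̇ = π D N / h = (π)(0.0401)(0.676667) / 0.0077 = 11.0708 s⁻¹
ΔT = η·γ̇²·t_res/(ρ·cp) = [5360 × 11.0708² × 259.921] / [1322 × 2576] = 50.14 K

value=50.14 K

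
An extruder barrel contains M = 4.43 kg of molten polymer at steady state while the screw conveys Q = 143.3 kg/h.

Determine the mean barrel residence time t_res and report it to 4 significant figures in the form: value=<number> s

Throughput in SI: Q_s = 143.3 kg/h ÷ 3600 s/h = 0.0398056 kg/s
t_res = M / Q_s = 4.43 / 0.0398056 = 111.291 s

value=111.3 s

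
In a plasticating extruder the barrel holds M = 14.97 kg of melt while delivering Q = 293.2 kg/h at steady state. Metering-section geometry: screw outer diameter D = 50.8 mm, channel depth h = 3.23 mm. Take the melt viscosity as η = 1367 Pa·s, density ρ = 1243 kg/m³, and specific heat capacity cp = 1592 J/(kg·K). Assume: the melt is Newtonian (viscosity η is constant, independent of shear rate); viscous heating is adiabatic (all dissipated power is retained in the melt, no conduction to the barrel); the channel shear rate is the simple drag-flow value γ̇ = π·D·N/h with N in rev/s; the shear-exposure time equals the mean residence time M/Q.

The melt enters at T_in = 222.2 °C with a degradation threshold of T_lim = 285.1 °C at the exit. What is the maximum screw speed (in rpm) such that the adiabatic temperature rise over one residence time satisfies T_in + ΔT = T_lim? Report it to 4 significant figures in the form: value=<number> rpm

value=27.03 rpm

Q_s = Q / 3600 = 293.2 / 3600 = 0.0814444 kg/s
t_res = M / Q_s = 14.97 / 0.0814444 = 183.806 s
Geometry in SI: D = 50.8 mm → 0.0508 m, h = 3.23 mm → 0.00323 m
Allowable rise: ΔT_a = T_lim − T_in = 285.1 − 222.2 = 62.9 K
γ̇_max² = ΔT_a·ρ·cp/(η·t_res) = 62.9·1243·1592/(1367·183.806) = 495.377 s⁻²
γ̇_max = sqrt(495.377) = 22.2571 s⁻¹
Solve γ̇ = πDN/h for N: N_max = γ̇_max·h/(π·D) = 22.2571 × 0.00323 / (π × 0.0508) = 0.450461 rev/s = 27.0276 rpm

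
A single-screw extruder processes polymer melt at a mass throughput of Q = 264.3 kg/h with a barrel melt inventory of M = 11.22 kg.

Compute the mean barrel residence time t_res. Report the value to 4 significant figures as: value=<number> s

value=152.8 s

Throughput in SI: Q_s = 264.3 kg/h ÷ 3600 s/h = 0.0734167 kg/s
Mean residence time: t_res = M/Q_s = 11.22 kg / 0.0734167 kg/s = 152.826 s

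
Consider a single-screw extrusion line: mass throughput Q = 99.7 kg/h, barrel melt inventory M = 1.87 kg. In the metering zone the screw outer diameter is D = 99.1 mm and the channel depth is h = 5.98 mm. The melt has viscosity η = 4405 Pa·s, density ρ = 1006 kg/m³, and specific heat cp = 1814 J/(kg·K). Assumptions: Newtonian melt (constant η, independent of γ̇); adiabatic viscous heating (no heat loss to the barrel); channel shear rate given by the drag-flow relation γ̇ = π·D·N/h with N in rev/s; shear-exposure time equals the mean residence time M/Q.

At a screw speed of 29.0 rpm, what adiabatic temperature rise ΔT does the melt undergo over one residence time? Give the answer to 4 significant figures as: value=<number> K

Q_s = Q / 3600 = 99.7 / 3600 = 0.0276944 kg/s
t_res = M / Q_s = 1.87 / 0.0276944 = 67.5226 s
Geometry in metres: D = 99.1 mm → 0.0991 m, h = 5.98 mm → 0.00598 m; screw speed N = 29.0 rpm = 0.483333 rev/s
γ̇ = π·D·N / h = π · 0.0991 · 0.483333 / 0.00598 = 25.1634 s⁻¹
ΔT = η·γ̇²·t_res/(ρ·cp) = [4405 × 25.1634² × 67.5226] / [1006 × 1814] = 103.204 K

value=103.2 K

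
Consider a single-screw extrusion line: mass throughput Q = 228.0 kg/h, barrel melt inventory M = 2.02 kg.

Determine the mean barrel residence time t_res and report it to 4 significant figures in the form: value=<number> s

value=31.89 s

Q_s = Q / 3600 = 228.0 / 3600 = 0.0633333 kg/s
t_res = M / Q_s = 2.02 ÷ 0.0633333 = 31.8947 s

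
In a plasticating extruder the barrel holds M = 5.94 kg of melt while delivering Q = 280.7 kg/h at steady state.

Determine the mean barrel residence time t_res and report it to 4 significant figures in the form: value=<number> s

Convert throughput: Q = 280.7 kg/h = 280.7/3600 = 0.0779722 kg/s
t_res = M / Q_s = 5.94 ÷ 0.0779722 = 76.181 s

value=76.18 s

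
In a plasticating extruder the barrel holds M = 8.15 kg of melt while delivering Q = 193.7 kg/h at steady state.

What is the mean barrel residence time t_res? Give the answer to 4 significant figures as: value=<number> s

value=151.5 s

Q_s = Q / 3600 = 193.7 / 3600 = 0.0538056 kg/s
t_res = M / Q_s = 8.15 ÷ 0.0538056 = 151.471 s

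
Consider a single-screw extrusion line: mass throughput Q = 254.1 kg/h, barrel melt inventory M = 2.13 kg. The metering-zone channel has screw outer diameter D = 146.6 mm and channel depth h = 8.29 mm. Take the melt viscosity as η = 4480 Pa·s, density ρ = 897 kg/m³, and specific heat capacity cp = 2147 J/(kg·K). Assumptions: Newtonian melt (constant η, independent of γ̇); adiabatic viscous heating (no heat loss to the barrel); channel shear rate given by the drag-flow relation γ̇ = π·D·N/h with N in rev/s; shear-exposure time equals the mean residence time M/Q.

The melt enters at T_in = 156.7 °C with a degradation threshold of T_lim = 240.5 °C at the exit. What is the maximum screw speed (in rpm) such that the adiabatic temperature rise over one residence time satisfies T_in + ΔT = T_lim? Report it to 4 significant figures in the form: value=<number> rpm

value=37.31 rpm

Convert throughput: Q = 254.1 kg/h = 254.1/3600 = 0.0705833 kg/s
Mean residence time: t_res = M/Q_s = 2.13 kg / 0.0705833 kg/s = 30.1771 s
Convert to metres: D = 0.1466 m, h = 0.00829 m
ΔT_a = T_lim − T_in = 240.5 °C − 156.7 °C = 83.8 K
γ̇_max² = ΔT_a·ρ·cp / (η·t_res) = [83.8 × 897 × 2147] / [4480 × 30.1771] = 1193.75 s⁻²
Take the square root: γ̇_max = √(1193.75) = 34.5507 s⁻¹
Solve γ̇ = πDN/h for N: N_max = γ̇_max·h/(π·D) = 34.5507 × 0.00829 / (π × 0.1466) = 0.62191 rev/s = 37.3146 rpm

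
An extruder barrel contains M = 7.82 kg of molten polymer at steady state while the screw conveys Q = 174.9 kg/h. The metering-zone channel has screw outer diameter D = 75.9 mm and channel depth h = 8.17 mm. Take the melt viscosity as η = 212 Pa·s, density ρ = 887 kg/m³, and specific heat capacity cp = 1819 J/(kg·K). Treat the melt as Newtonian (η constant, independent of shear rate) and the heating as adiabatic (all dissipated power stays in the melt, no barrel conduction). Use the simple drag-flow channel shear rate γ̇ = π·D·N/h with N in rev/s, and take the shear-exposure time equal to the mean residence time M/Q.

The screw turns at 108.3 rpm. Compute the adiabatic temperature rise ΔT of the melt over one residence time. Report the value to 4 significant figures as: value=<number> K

Q_s = Q / 3600 = 174.9 / 3600 = 0.0485833 kg/s
t_res = M / Q_s = 7.82 / 0.0485833 = 160.961 s
D = 75.9 mm = 0.0759 m;  h = 8.17 mm = 0.00817 m;  N = 108.3 rpm / 60 = 1.805 rev/s
γ̇ = π D N / h = (π)(0.0759)(1.805) / 0.00817 = 52.6801 s⁻¹
Adiabatic rise: ΔT = η γ̇² t_res / (ρ cp) = 212·(52.6801)²·160.961 / (887·1819) = 58.6938 K

value=58.69 K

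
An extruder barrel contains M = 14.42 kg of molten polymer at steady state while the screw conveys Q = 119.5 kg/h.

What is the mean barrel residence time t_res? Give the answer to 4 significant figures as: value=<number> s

value=434.4 s

Q_s = Q / 3600 = 119.5 / 3600 = 0.0331944 kg/s
t_res = M / Q_s = 14.42 ÷ 0.0331944 = 434.41 s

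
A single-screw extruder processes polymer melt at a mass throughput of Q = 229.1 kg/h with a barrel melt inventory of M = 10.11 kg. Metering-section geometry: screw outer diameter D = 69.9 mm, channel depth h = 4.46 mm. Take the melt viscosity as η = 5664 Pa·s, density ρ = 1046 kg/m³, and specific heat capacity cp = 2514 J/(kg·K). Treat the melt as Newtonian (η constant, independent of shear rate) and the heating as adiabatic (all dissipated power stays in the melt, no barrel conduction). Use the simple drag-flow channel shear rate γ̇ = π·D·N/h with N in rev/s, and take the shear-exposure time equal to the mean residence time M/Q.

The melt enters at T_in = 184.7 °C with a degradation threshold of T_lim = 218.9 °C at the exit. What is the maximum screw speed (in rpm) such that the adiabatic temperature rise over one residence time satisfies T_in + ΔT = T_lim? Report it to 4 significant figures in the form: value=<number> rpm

Q_s = Q / 3600 = 229.1 / 3600 = 0.0636389 kg/s
t_res = M / Q_s = 10.11 ÷ 0.0636389 = 158.865 s
Convert to metres: D = 0.0699 m, h = 0.00446 m
ΔT_a = T_lim − T_in = 218.9 °C − 184.7 °C = 34.2 K
Invert ΔT = ηγ̇²t_res/(ρcp) for γ̇: γ̇_max² = ΔT_a ρ cp / (η t_res) = 34.2·1046·2514 / (5664·158.865) = 99.9473 s⁻²
Take the square root: γ̇_max = √(99.9473) = 9.99737 s⁻¹
N_max = γ̇_max·h / (π·D) = 9.99737 · 0.00446 / (π · 0.0699) = 0.203046 rev/s = 12.1827 rpm

value=12.18 rpm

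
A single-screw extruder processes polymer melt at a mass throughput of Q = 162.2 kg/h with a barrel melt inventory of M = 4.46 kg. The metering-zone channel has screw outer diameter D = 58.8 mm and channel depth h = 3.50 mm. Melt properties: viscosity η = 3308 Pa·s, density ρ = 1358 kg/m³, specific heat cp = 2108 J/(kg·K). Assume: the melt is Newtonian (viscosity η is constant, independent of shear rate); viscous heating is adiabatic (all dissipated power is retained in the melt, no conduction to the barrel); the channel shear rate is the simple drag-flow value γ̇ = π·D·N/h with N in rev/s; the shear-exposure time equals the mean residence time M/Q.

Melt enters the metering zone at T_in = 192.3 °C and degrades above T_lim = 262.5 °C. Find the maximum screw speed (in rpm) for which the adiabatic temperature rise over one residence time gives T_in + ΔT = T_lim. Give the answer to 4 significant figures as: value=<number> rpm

Convert throughput: Q = 162.2 kg/h = 162.2/3600 = 0.0450556 kg/s
t_res = M / Q_s = 4.46 / 0.0450556 = 98.9889 s
Geometry in SI: D = 58.8 mm → 0.0588 m, h = 3.50 mm → 0.0035 m
ΔT_a = T_lim − T_in = 262.5 − 192.3 = 70.2 K
Invert ΔT = ηγ̇²t_res/(ρcp) for γ̇: γ̇_max² = ΔT_a ρ cp / (η t_res) = 70.2·1358·2108 / (3308·98.9889) = 613.699 s⁻²
Take the square root: γ̇_max = √(613.699) = 24.773 s⁻¹
N_max = γ̇_max·h / (π·D) = 24.773 · 0.0035 / (π · 0.0588) = 0.469374 rev/s = 28.1624 rpm

value=28.16 rpm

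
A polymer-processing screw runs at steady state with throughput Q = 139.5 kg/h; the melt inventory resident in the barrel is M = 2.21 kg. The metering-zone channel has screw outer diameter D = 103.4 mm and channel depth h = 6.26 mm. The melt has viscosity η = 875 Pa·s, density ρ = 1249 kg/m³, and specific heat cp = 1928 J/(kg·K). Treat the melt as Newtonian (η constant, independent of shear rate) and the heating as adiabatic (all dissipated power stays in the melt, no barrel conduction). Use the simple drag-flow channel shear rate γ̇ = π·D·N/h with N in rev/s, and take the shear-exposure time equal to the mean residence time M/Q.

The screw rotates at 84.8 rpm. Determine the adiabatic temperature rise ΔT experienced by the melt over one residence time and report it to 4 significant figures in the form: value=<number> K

Throughput in SI: Q_s = 139.5 kg/h ÷ 3600 s/h = 0.03875 kg/s
t_res = M / Q_s = 2.21 ÷ 0.03875 = 57.0323 s
D = 103.4 mm = 0.1034 m;  h = 6.26 mm = 0.00626 m;  N = 84.8 rpm / 60 = 1.41333 rev/s
γ̇ = π·D·N / h = π · 0.1034 · 1.41333 / 0.00626 = 73.34 s⁻¹
Adiabatic rise: ΔT = η γ̇² t_res / (ρ cp) = 875·(73.34)²·57.0323 / (1249·1928) = 111.466 K

value=111.5 K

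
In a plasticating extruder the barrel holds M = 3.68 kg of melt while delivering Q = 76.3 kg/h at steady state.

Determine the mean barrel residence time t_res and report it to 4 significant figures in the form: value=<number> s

Q_s = Q / 3600 = 76.3 / 3600 = 0.0211944 kg/s
t_res = M / Q_s = 3.68 / 0.0211944 = 173.63 s

value=173.6 s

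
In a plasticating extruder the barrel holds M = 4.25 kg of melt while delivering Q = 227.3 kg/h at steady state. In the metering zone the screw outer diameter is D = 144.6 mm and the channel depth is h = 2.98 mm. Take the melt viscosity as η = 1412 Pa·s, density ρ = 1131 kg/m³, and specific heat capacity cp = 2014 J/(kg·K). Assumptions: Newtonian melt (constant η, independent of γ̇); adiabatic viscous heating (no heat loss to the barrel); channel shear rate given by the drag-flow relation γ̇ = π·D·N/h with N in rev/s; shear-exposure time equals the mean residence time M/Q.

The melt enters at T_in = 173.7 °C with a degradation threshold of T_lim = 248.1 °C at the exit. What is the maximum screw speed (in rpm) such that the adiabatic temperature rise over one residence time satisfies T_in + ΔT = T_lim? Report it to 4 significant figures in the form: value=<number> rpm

Q_s = Q / 3600 = 227.3 / 3600 = 0.0631389 kg/s
Mean residence time: t_res = M/Q_s = 4.25 kg / 0.0631389 kg/s = 67.3119 s
D = 144.6 mm = 0.1446 m;  h = 2.98 mm = 0.00298 m
Allowable rise: ΔT_a = T_lim − T_in = 248.1 − 173.7 = 74.4 K
γ̇_max² = ΔT_a·ρ·cp/(η·t_res) = 74.4·1131·2014/(1412·67.3119) = 1783.07 s⁻²
γ̇_max = √1783.07 = 42.2264 s⁻¹
N_max = γ̇_max·h / (π·D) = 42.2264 · 0.00298 / (π · 0.1446) = 0.277002 rev/s = 16.6201 rpm

value=16.62 rpm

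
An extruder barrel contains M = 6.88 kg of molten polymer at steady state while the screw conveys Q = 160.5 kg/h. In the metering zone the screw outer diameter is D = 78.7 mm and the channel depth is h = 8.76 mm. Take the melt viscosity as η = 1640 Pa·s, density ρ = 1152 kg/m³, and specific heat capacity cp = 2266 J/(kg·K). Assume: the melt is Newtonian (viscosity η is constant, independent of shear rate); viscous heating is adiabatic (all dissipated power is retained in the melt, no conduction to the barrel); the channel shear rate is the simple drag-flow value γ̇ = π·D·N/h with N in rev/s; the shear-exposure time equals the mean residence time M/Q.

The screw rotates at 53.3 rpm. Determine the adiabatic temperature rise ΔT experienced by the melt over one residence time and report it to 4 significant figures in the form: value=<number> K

value=60.95 K

Throughput in SI: Q_s = 160.5 kg/h ÷ 3600 s/h = 0.0445833 kg/s
t_res = M / Q_s = 6.88 / 0.0445833 = 154.318 s
Convert to SI: D = 0.0787 m, h = 0.00876 m, N = 53.3/60 = 0.888333 rev/s
γ̇ = π·D·N / h = π · 0.0787 · 0.888333 / 0.00876 = 25.0724 s⁻¹
Adiabatic rise: ΔT = η γ̇² t_res / (ρ cp) = 1640·(25.0724)²·154.318 / (1152·2266) = 60.9453 K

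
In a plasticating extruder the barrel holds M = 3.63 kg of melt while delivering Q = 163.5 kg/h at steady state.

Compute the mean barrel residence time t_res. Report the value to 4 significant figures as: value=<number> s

value=79.93 s

Convert throughput: Q = 163.5 kg/h = 163.5/3600 = 0.0454167 kg/s
t_res = M / Q_s = 3.63 ÷ 0.0454167 = 79.9266 s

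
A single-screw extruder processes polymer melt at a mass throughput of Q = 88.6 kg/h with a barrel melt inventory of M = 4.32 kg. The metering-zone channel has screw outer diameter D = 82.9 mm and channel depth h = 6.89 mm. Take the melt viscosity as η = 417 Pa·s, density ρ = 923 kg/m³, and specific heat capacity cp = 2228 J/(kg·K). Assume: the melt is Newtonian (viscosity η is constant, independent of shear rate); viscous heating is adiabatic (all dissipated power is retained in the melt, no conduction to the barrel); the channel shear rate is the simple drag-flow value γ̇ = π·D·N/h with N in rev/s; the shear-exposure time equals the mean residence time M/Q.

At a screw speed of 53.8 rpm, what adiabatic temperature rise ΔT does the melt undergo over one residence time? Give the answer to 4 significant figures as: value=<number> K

value=40.89 K

Throughput in SI: Q_s = 88.6 kg/h ÷ 3600 s/h = 0.0246111 kg/s
t_res = M / Q_s = 4.32 / 0.0246111 = 175.53 s
D = 82.9 mm = 0.0829 m;  h = 6.89 mm = 0.00689 m;  N = 53.8 rpm / 60 = 0.896667 rev/s
Shear rate: γ̇ = πDN/h = π·0.0829·0.896667/0.00689 = 33.8935 s⁻¹
Adiabatic rise: ΔT = η γ̇² t_res / (ρ cp) = 417·(33.8935)²·175.53 / (923·2228) = 40.8888 K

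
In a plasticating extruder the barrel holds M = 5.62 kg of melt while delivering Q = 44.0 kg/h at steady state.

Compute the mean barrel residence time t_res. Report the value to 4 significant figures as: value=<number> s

Throughput in SI: Q_s = 44.0 kg/h ÷ 3600 s/h = 0.0122222 kg/s
t_res = M / Q_s = 5.62 / 0.0122222 = 459.818 s

value=459.8 s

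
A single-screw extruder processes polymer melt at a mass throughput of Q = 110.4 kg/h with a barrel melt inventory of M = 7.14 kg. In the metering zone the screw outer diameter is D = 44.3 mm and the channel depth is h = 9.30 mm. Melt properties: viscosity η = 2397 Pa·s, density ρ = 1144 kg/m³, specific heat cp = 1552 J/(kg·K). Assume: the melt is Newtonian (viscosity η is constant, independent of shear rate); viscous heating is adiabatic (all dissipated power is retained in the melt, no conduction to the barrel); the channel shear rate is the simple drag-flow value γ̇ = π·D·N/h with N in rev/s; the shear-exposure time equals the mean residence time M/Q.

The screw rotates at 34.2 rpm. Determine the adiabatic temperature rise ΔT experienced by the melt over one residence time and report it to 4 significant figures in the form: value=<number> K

value=22.87 K

Q_s = Q / 3600 = 110.4 / 3600 = 0.0306667 kg/s
Mean residence time: t_res = M/Q_s = 7.14 kg / 0.0306667 kg/s = 232.826 s
Geometry in metres: D = 44.3 mm → 0.0443 m, h = 9.30 mm → 0.0093 m; screw speed N = 34.2 rpm = 0.57 rev/s
γ̇ = π D N / h = (π)(0.0443)(0.57) / 0.0093 = 8.52993 s⁻¹
ΔT = η·γ̇²·t_res / (ρ·cp) = 2397 · (8.52993)² · 232.826 / (1144 · 1552) = 22.8704 K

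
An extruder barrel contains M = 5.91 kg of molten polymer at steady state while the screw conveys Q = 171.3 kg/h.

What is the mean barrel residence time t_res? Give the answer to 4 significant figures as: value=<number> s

Throughput in SI: Q_s = 171.3 kg/h ÷ 3600 s/h = 0.0475833 kg/s
Mean residence time: t_res = M/Q_s = 5.91 kg / 0.0475833 kg/s = 124.203 s

value=124.2 s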